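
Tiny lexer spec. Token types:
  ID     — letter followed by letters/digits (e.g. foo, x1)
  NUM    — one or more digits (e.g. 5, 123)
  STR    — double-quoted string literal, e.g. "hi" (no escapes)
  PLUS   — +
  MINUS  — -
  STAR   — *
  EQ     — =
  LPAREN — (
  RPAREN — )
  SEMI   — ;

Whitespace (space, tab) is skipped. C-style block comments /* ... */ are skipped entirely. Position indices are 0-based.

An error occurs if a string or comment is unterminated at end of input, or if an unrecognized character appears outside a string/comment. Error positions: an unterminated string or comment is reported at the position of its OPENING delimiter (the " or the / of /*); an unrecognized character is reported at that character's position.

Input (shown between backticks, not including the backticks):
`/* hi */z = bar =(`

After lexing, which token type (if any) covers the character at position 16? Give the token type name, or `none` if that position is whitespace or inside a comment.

Answer: EQ

Derivation:
pos=0: enter COMMENT mode (saw '/*')
exit COMMENT mode (now at pos=8)
pos=8: emit ID 'z' (now at pos=9)
pos=10: emit EQ '='
pos=12: emit ID 'bar' (now at pos=15)
pos=16: emit EQ '='
pos=17: emit LPAREN '('
DONE. 5 tokens: [ID, EQ, ID, EQ, LPAREN]
Position 16: char is '=' -> EQ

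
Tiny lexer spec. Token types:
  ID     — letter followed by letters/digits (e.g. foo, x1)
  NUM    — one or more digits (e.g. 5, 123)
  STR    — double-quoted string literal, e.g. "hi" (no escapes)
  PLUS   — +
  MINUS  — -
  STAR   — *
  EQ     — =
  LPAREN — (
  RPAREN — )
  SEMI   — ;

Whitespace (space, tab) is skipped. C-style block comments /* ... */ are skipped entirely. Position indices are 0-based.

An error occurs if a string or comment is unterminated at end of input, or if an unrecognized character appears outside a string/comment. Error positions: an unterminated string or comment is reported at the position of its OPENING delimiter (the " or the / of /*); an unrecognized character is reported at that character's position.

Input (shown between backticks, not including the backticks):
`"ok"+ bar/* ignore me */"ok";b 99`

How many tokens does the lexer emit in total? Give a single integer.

pos=0: enter STRING mode
pos=0: emit STR "ok" (now at pos=4)
pos=4: emit PLUS '+'
pos=6: emit ID 'bar' (now at pos=9)
pos=9: enter COMMENT mode (saw '/*')
exit COMMENT mode (now at pos=24)
pos=24: enter STRING mode
pos=24: emit STR "ok" (now at pos=28)
pos=28: emit SEMI ';'
pos=29: emit ID 'b' (now at pos=30)
pos=31: emit NUM '99' (now at pos=33)
DONE. 7 tokens: [STR, PLUS, ID, STR, SEMI, ID, NUM]

Answer: 7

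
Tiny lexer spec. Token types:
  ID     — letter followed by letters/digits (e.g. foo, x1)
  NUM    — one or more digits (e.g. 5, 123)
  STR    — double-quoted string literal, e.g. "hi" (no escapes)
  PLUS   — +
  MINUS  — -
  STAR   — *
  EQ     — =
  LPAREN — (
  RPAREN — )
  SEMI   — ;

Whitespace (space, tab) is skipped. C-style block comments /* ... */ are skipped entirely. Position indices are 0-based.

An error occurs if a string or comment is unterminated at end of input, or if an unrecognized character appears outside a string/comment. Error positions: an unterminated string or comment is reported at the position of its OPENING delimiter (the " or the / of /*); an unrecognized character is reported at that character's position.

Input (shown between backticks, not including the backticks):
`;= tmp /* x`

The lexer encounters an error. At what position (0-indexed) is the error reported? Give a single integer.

pos=0: emit SEMI ';'
pos=1: emit EQ '='
pos=3: emit ID 'tmp' (now at pos=6)
pos=7: enter COMMENT mode (saw '/*')
pos=7: ERROR — unterminated comment (reached EOF)

Answer: 7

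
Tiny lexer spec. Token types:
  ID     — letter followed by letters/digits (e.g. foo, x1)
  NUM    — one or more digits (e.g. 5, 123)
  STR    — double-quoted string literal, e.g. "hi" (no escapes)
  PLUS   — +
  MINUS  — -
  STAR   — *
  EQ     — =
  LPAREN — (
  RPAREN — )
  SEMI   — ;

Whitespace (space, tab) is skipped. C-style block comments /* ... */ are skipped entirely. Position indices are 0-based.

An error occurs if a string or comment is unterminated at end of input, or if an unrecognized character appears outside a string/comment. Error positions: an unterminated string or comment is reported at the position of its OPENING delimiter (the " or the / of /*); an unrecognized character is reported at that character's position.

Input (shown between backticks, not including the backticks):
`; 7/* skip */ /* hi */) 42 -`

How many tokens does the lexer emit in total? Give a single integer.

Answer: 5

Derivation:
pos=0: emit SEMI ';'
pos=2: emit NUM '7' (now at pos=3)
pos=3: enter COMMENT mode (saw '/*')
exit COMMENT mode (now at pos=13)
pos=14: enter COMMENT mode (saw '/*')
exit COMMENT mode (now at pos=22)
pos=22: emit RPAREN ')'
pos=24: emit NUM '42' (now at pos=26)
pos=27: emit MINUS '-'
DONE. 5 tokens: [SEMI, NUM, RPAREN, NUM, MINUS]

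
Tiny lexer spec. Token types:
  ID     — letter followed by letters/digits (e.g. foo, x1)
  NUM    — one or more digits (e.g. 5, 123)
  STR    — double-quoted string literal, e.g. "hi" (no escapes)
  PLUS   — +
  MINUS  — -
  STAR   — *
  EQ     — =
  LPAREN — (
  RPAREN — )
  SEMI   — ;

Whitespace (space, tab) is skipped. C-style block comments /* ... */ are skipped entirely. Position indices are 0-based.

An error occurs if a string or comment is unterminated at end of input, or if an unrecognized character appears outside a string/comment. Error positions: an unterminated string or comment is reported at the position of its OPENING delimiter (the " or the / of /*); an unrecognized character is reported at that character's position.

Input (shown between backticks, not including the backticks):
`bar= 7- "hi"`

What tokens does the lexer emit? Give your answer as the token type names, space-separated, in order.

Answer: ID EQ NUM MINUS STR

Derivation:
pos=0: emit ID 'bar' (now at pos=3)
pos=3: emit EQ '='
pos=5: emit NUM '7' (now at pos=6)
pos=6: emit MINUS '-'
pos=8: enter STRING mode
pos=8: emit STR "hi" (now at pos=12)
DONE. 5 tokens: [ID, EQ, NUM, MINUS, STR]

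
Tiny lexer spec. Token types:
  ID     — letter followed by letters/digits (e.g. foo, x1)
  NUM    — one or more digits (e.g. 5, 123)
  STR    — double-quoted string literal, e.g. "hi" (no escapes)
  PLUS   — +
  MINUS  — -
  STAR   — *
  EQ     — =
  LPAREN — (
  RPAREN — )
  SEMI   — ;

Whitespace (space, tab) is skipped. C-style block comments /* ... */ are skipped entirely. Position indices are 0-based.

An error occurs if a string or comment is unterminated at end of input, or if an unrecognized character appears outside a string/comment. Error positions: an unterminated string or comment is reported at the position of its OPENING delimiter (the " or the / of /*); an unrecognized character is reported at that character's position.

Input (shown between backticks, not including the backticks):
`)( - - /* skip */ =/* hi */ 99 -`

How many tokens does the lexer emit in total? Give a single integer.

pos=0: emit RPAREN ')'
pos=1: emit LPAREN '('
pos=3: emit MINUS '-'
pos=5: emit MINUS '-'
pos=7: enter COMMENT mode (saw '/*')
exit COMMENT mode (now at pos=17)
pos=18: emit EQ '='
pos=19: enter COMMENT mode (saw '/*')
exit COMMENT mode (now at pos=27)
pos=28: emit NUM '99' (now at pos=30)
pos=31: emit MINUS '-'
DONE. 7 tokens: [RPAREN, LPAREN, MINUS, MINUS, EQ, NUM, MINUS]

Answer: 7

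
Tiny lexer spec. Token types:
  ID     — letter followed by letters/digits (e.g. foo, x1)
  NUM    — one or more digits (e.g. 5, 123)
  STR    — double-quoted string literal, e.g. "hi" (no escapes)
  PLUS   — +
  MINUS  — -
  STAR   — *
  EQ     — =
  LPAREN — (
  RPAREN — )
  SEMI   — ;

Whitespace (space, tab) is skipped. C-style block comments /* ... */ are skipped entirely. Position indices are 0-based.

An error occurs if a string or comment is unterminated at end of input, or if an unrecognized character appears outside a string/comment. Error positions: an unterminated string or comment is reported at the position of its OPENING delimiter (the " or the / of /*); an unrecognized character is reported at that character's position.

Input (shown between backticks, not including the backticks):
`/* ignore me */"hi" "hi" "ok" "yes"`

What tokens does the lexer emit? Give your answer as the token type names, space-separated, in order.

pos=0: enter COMMENT mode (saw '/*')
exit COMMENT mode (now at pos=15)
pos=15: enter STRING mode
pos=15: emit STR "hi" (now at pos=19)
pos=20: enter STRING mode
pos=20: emit STR "hi" (now at pos=24)
pos=25: enter STRING mode
pos=25: emit STR "ok" (now at pos=29)
pos=30: enter STRING mode
pos=30: emit STR "yes" (now at pos=35)
DONE. 4 tokens: [STR, STR, STR, STR]

Answer: STR STR STR STR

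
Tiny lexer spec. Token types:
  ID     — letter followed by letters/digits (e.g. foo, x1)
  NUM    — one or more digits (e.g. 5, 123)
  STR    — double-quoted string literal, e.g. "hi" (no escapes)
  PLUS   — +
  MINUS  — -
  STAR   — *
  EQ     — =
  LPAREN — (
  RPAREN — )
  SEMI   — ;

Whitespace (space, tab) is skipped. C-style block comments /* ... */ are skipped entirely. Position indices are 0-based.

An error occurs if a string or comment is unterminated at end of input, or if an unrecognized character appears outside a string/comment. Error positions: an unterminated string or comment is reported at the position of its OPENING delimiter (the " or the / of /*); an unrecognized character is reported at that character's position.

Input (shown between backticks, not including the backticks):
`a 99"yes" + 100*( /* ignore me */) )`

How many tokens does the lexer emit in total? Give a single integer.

pos=0: emit ID 'a' (now at pos=1)
pos=2: emit NUM '99' (now at pos=4)
pos=4: enter STRING mode
pos=4: emit STR "yes" (now at pos=9)
pos=10: emit PLUS '+'
pos=12: emit NUM '100' (now at pos=15)
pos=15: emit STAR '*'
pos=16: emit LPAREN '('
pos=18: enter COMMENT mode (saw '/*')
exit COMMENT mode (now at pos=33)
pos=33: emit RPAREN ')'
pos=35: emit RPAREN ')'
DONE. 9 tokens: [ID, NUM, STR, PLUS, NUM, STAR, LPAREN, RPAREN, RPAREN]

Answer: 9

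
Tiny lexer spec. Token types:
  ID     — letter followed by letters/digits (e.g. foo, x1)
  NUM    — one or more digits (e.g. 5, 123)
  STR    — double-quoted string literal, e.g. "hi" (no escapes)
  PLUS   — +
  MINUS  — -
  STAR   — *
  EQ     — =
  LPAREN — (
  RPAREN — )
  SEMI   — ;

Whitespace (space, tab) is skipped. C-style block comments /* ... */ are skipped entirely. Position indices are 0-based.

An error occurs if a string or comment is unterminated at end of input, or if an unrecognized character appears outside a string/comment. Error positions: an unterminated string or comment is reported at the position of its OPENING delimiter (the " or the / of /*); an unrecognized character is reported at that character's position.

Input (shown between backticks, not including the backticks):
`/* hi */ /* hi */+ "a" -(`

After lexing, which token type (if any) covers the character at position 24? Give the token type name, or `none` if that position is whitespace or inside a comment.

Answer: LPAREN

Derivation:
pos=0: enter COMMENT mode (saw '/*')
exit COMMENT mode (now at pos=8)
pos=9: enter COMMENT mode (saw '/*')
exit COMMENT mode (now at pos=17)
pos=17: emit PLUS '+'
pos=19: enter STRING mode
pos=19: emit STR "a" (now at pos=22)
pos=23: emit MINUS '-'
pos=24: emit LPAREN '('
DONE. 4 tokens: [PLUS, STR, MINUS, LPAREN]
Position 24: char is '(' -> LPAREN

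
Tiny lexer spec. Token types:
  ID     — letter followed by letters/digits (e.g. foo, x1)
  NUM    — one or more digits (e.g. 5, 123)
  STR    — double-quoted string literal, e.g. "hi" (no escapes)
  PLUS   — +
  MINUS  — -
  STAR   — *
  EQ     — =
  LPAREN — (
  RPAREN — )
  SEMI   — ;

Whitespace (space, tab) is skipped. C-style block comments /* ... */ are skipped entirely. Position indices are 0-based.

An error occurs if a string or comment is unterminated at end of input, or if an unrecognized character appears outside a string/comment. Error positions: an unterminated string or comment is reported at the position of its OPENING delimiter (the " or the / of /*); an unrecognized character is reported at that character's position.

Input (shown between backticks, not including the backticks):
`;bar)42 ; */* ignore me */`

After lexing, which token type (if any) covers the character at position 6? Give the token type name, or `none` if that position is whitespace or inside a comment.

Answer: NUM

Derivation:
pos=0: emit SEMI ';'
pos=1: emit ID 'bar' (now at pos=4)
pos=4: emit RPAREN ')'
pos=5: emit NUM '42' (now at pos=7)
pos=8: emit SEMI ';'
pos=10: emit STAR '*'
pos=11: enter COMMENT mode (saw '/*')
exit COMMENT mode (now at pos=26)
DONE. 6 tokens: [SEMI, ID, RPAREN, NUM, SEMI, STAR]
Position 6: char is '2' -> NUM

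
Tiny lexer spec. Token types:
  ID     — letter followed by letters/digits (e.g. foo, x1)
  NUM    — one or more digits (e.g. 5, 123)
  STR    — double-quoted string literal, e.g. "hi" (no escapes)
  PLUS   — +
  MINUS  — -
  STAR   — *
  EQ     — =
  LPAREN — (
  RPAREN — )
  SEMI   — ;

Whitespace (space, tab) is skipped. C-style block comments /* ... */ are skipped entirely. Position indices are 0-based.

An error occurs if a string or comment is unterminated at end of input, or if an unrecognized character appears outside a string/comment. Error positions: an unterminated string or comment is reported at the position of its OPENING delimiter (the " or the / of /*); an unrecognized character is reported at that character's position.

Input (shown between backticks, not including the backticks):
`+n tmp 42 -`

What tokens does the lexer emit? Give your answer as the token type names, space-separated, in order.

Answer: PLUS ID ID NUM MINUS

Derivation:
pos=0: emit PLUS '+'
pos=1: emit ID 'n' (now at pos=2)
pos=3: emit ID 'tmp' (now at pos=6)
pos=7: emit NUM '42' (now at pos=9)
pos=10: emit MINUS '-'
DONE. 5 tokens: [PLUS, ID, ID, NUM, MINUS]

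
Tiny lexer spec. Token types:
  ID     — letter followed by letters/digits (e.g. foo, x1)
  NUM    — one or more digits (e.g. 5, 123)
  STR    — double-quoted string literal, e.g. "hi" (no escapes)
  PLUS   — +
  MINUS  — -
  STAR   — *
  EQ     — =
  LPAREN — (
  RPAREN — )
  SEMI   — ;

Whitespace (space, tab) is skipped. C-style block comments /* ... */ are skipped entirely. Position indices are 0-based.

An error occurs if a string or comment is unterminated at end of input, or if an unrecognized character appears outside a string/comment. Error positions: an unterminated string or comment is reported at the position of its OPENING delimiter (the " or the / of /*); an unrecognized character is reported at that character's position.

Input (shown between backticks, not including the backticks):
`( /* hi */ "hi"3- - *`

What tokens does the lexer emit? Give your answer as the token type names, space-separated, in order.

Answer: LPAREN STR NUM MINUS MINUS STAR

Derivation:
pos=0: emit LPAREN '('
pos=2: enter COMMENT mode (saw '/*')
exit COMMENT mode (now at pos=10)
pos=11: enter STRING mode
pos=11: emit STR "hi" (now at pos=15)
pos=15: emit NUM '3' (now at pos=16)
pos=16: emit MINUS '-'
pos=18: emit MINUS '-'
pos=20: emit STAR '*'
DONE. 6 tokens: [LPAREN, STR, NUM, MINUS, MINUS, STAR]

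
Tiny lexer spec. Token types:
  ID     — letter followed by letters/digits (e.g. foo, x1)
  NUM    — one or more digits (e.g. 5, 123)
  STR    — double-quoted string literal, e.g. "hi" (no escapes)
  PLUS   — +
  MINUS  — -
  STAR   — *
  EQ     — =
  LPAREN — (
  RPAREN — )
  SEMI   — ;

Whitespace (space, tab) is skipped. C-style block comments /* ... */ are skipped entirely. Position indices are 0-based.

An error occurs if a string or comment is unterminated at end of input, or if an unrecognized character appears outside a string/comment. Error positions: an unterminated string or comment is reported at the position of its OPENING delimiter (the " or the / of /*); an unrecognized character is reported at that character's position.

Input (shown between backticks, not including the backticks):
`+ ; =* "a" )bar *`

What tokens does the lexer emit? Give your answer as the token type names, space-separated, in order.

Answer: PLUS SEMI EQ STAR STR RPAREN ID STAR

Derivation:
pos=0: emit PLUS '+'
pos=2: emit SEMI ';'
pos=4: emit EQ '='
pos=5: emit STAR '*'
pos=7: enter STRING mode
pos=7: emit STR "a" (now at pos=10)
pos=11: emit RPAREN ')'
pos=12: emit ID 'bar' (now at pos=15)
pos=16: emit STAR '*'
DONE. 8 tokens: [PLUS, SEMI, EQ, STAR, STR, RPAREN, ID, STAR]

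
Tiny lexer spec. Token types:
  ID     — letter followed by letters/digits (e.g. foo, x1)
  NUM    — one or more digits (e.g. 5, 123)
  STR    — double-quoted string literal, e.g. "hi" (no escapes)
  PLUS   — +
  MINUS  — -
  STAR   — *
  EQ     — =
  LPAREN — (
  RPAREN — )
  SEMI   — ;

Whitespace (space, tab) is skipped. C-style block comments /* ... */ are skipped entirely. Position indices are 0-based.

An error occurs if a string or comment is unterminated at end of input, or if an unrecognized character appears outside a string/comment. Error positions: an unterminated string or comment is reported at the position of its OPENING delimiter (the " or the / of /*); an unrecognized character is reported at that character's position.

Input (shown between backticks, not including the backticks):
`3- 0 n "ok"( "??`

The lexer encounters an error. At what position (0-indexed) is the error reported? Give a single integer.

Answer: 13

Derivation:
pos=0: emit NUM '3' (now at pos=1)
pos=1: emit MINUS '-'
pos=3: emit NUM '0' (now at pos=4)
pos=5: emit ID 'n' (now at pos=6)
pos=7: enter STRING mode
pos=7: emit STR "ok" (now at pos=11)
pos=11: emit LPAREN '('
pos=13: enter STRING mode
pos=13: ERROR — unterminated string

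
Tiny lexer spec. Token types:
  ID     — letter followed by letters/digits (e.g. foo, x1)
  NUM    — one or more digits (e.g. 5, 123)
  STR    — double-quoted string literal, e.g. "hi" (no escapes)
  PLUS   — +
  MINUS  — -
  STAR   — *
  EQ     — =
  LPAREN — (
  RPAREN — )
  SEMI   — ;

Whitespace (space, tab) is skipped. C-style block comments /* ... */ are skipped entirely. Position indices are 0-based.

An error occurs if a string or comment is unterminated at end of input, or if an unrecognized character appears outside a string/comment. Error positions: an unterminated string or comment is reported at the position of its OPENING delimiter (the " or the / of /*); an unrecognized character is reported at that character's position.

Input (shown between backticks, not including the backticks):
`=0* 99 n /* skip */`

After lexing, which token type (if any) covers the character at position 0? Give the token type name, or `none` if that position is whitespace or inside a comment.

Answer: EQ

Derivation:
pos=0: emit EQ '='
pos=1: emit NUM '0' (now at pos=2)
pos=2: emit STAR '*'
pos=4: emit NUM '99' (now at pos=6)
pos=7: emit ID 'n' (now at pos=8)
pos=9: enter COMMENT mode (saw '/*')
exit COMMENT mode (now at pos=19)
DONE. 5 tokens: [EQ, NUM, STAR, NUM, ID]
Position 0: char is '=' -> EQ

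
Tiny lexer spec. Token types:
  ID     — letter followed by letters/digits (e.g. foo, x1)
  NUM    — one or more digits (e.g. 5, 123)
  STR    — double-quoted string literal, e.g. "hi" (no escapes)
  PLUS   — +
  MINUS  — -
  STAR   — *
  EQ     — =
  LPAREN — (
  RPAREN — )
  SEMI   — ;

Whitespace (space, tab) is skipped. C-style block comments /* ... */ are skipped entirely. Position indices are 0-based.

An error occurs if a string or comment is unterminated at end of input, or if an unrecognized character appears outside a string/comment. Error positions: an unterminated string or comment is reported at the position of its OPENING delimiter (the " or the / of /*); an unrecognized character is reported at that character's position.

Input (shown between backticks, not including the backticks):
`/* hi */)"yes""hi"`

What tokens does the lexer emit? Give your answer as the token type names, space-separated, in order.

Answer: RPAREN STR STR

Derivation:
pos=0: enter COMMENT mode (saw '/*')
exit COMMENT mode (now at pos=8)
pos=8: emit RPAREN ')'
pos=9: enter STRING mode
pos=9: emit STR "yes" (now at pos=14)
pos=14: enter STRING mode
pos=14: emit STR "hi" (now at pos=18)
DONE. 3 tokens: [RPAREN, STR, STR]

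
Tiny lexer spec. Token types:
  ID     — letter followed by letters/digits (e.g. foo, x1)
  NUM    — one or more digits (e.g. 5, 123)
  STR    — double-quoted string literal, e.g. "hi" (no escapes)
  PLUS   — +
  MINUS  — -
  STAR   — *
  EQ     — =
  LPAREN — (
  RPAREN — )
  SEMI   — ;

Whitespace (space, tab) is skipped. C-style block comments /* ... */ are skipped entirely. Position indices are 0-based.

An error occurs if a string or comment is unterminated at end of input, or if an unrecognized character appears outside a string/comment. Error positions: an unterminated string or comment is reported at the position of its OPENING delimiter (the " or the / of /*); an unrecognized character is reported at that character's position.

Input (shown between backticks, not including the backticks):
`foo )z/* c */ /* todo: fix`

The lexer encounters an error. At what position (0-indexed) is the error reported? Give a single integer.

Answer: 14

Derivation:
pos=0: emit ID 'foo' (now at pos=3)
pos=4: emit RPAREN ')'
pos=5: emit ID 'z' (now at pos=6)
pos=6: enter COMMENT mode (saw '/*')
exit COMMENT mode (now at pos=13)
pos=14: enter COMMENT mode (saw '/*')
pos=14: ERROR — unterminated comment (reached EOF)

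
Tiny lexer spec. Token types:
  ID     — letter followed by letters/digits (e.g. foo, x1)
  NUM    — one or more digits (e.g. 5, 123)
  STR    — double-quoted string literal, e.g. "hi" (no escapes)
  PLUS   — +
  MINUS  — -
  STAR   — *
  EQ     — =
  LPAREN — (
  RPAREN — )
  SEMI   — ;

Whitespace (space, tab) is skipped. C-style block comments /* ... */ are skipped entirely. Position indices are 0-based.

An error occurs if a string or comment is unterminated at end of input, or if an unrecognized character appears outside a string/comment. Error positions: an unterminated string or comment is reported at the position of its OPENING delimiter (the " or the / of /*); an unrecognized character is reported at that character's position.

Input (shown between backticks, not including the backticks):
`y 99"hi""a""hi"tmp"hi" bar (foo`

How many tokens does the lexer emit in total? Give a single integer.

pos=0: emit ID 'y' (now at pos=1)
pos=2: emit NUM '99' (now at pos=4)
pos=4: enter STRING mode
pos=4: emit STR "hi" (now at pos=8)
pos=8: enter STRING mode
pos=8: emit STR "a" (now at pos=11)
pos=11: enter STRING mode
pos=11: emit STR "hi" (now at pos=15)
pos=15: emit ID 'tmp' (now at pos=18)
pos=18: enter STRING mode
pos=18: emit STR "hi" (now at pos=22)
pos=23: emit ID 'bar' (now at pos=26)
pos=27: emit LPAREN '('
pos=28: emit ID 'foo' (now at pos=31)
DONE. 10 tokens: [ID, NUM, STR, STR, STR, ID, STR, ID, LPAREN, ID]

Answer: 10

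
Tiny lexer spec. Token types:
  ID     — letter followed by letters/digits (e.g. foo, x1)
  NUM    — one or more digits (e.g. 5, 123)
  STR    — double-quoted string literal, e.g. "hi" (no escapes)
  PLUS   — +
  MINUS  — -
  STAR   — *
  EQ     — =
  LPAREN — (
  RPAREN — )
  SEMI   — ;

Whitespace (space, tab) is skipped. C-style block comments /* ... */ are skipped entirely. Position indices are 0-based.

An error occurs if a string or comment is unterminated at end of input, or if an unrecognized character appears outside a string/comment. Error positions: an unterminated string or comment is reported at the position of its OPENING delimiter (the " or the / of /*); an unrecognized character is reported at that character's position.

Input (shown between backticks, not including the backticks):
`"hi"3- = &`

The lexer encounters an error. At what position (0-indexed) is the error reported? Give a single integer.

Answer: 9

Derivation:
pos=0: enter STRING mode
pos=0: emit STR "hi" (now at pos=4)
pos=4: emit NUM '3' (now at pos=5)
pos=5: emit MINUS '-'
pos=7: emit EQ '='
pos=9: ERROR — unrecognized char '&'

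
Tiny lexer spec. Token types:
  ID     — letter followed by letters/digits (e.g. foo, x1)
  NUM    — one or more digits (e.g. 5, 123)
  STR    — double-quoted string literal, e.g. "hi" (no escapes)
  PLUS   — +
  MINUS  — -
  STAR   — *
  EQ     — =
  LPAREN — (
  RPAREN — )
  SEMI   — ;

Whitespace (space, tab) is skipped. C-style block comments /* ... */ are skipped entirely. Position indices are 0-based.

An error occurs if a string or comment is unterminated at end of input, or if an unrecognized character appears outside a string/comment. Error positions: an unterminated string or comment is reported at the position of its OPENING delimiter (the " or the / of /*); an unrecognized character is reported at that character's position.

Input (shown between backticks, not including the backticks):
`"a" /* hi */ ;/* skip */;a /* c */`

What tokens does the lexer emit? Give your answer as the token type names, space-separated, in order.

pos=0: enter STRING mode
pos=0: emit STR "a" (now at pos=3)
pos=4: enter COMMENT mode (saw '/*')
exit COMMENT mode (now at pos=12)
pos=13: emit SEMI ';'
pos=14: enter COMMENT mode (saw '/*')
exit COMMENT mode (now at pos=24)
pos=24: emit SEMI ';'
pos=25: emit ID 'a' (now at pos=26)
pos=27: enter COMMENT mode (saw '/*')
exit COMMENT mode (now at pos=34)
DONE. 4 tokens: [STR, SEMI, SEMI, ID]

Answer: STR SEMI SEMI ID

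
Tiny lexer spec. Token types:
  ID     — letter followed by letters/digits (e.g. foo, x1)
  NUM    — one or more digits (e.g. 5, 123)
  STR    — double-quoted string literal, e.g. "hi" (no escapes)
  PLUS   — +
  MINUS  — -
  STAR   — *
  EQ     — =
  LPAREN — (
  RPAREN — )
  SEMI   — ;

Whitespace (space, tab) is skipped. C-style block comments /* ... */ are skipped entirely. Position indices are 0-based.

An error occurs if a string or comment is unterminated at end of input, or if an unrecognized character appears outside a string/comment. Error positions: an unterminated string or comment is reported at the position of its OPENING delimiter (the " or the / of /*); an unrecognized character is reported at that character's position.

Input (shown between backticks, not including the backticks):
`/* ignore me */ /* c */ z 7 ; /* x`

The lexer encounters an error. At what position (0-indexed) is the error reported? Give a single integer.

pos=0: enter COMMENT mode (saw '/*')
exit COMMENT mode (now at pos=15)
pos=16: enter COMMENT mode (saw '/*')
exit COMMENT mode (now at pos=23)
pos=24: emit ID 'z' (now at pos=25)
pos=26: emit NUM '7' (now at pos=27)
pos=28: emit SEMI ';'
pos=30: enter COMMENT mode (saw '/*')
pos=30: ERROR — unterminated comment (reached EOF)

Answer: 30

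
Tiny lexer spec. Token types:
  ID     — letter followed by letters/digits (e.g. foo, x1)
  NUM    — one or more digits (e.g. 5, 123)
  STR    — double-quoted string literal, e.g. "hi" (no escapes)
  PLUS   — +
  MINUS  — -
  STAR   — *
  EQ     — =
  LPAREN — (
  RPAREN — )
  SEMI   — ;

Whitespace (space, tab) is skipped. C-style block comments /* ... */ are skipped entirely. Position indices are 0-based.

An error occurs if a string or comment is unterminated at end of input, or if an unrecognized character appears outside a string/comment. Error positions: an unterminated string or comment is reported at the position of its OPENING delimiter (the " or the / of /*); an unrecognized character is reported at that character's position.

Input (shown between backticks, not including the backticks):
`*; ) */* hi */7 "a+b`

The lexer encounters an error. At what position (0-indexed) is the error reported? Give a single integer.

pos=0: emit STAR '*'
pos=1: emit SEMI ';'
pos=3: emit RPAREN ')'
pos=5: emit STAR '*'
pos=6: enter COMMENT mode (saw '/*')
exit COMMENT mode (now at pos=14)
pos=14: emit NUM '7' (now at pos=15)
pos=16: enter STRING mode
pos=16: ERROR — unterminated string

Answer: 16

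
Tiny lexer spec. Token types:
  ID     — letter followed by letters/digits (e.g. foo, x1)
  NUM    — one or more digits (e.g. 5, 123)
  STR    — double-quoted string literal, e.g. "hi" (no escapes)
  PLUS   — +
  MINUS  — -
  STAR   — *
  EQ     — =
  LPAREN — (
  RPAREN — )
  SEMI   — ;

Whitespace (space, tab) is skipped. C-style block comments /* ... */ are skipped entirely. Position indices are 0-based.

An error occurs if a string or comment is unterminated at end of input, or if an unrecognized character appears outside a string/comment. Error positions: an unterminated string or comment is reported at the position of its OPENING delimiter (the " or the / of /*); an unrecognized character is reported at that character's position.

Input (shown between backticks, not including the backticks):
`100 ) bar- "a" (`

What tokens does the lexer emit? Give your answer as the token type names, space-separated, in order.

Answer: NUM RPAREN ID MINUS STR LPAREN

Derivation:
pos=0: emit NUM '100' (now at pos=3)
pos=4: emit RPAREN ')'
pos=6: emit ID 'bar' (now at pos=9)
pos=9: emit MINUS '-'
pos=11: enter STRING mode
pos=11: emit STR "a" (now at pos=14)
pos=15: emit LPAREN '('
DONE. 6 tokens: [NUM, RPAREN, ID, MINUS, STR, LPAREN]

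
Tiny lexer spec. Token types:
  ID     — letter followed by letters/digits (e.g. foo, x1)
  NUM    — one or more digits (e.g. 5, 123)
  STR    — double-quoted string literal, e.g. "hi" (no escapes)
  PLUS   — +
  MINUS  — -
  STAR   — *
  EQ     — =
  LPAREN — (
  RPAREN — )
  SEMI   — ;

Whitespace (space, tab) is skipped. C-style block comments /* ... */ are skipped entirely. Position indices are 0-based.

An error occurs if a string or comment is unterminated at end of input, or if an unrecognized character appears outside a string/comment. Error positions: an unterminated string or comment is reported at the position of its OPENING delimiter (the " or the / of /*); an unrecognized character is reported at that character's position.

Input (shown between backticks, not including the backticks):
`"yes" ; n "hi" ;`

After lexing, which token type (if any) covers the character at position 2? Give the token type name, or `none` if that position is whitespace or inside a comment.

pos=0: enter STRING mode
pos=0: emit STR "yes" (now at pos=5)
pos=6: emit SEMI ';'
pos=8: emit ID 'n' (now at pos=9)
pos=10: enter STRING mode
pos=10: emit STR "hi" (now at pos=14)
pos=15: emit SEMI ';'
DONE. 5 tokens: [STR, SEMI, ID, STR, SEMI]
Position 2: char is 'e' -> STR

Answer: STR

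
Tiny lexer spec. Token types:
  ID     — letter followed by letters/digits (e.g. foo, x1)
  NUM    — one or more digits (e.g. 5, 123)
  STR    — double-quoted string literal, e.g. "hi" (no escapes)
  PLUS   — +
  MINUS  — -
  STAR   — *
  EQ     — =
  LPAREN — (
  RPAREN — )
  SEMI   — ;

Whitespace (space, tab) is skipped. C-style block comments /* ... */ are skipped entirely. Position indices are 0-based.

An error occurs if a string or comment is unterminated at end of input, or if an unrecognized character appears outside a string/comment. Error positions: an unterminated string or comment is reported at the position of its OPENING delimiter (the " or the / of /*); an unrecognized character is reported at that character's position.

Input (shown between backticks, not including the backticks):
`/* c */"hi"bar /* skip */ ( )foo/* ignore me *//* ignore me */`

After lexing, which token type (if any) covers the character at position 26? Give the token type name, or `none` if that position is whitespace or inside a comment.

Answer: LPAREN

Derivation:
pos=0: enter COMMENT mode (saw '/*')
exit COMMENT mode (now at pos=7)
pos=7: enter STRING mode
pos=7: emit STR "hi" (now at pos=11)
pos=11: emit ID 'bar' (now at pos=14)
pos=15: enter COMMENT mode (saw '/*')
exit COMMENT mode (now at pos=25)
pos=26: emit LPAREN '('
pos=28: emit RPAREN ')'
pos=29: emit ID 'foo' (now at pos=32)
pos=32: enter COMMENT mode (saw '/*')
exit COMMENT mode (now at pos=47)
pos=47: enter COMMENT mode (saw '/*')
exit COMMENT mode (now at pos=62)
DONE. 5 tokens: [STR, ID, LPAREN, RPAREN, ID]
Position 26: char is '(' -> LPAREN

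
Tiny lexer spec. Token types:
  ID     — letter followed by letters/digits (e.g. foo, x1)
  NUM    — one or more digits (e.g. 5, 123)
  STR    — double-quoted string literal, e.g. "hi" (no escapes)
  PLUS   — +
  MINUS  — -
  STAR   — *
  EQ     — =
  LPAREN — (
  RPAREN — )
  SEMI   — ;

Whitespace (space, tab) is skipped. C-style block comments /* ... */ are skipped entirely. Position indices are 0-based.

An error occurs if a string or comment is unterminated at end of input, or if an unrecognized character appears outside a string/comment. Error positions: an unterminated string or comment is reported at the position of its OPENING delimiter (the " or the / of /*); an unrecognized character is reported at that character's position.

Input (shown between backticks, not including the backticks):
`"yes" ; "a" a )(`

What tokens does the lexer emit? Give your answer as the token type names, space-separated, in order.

Answer: STR SEMI STR ID RPAREN LPAREN

Derivation:
pos=0: enter STRING mode
pos=0: emit STR "yes" (now at pos=5)
pos=6: emit SEMI ';'
pos=8: enter STRING mode
pos=8: emit STR "a" (now at pos=11)
pos=12: emit ID 'a' (now at pos=13)
pos=14: emit RPAREN ')'
pos=15: emit LPAREN '('
DONE. 6 tokens: [STR, SEMI, STR, ID, RPAREN, LPAREN]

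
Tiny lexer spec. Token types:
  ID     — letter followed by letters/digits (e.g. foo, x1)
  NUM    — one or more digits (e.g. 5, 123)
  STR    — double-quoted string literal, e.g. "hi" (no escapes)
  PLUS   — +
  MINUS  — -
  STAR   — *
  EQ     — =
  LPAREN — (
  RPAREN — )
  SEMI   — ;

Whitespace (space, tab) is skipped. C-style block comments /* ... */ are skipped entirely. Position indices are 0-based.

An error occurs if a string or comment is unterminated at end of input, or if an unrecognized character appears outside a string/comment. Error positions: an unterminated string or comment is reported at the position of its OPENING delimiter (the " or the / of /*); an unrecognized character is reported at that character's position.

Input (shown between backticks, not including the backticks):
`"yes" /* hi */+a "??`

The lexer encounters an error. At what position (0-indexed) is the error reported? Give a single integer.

pos=0: enter STRING mode
pos=0: emit STR "yes" (now at pos=5)
pos=6: enter COMMENT mode (saw '/*')
exit COMMENT mode (now at pos=14)
pos=14: emit PLUS '+'
pos=15: emit ID 'a' (now at pos=16)
pos=17: enter STRING mode
pos=17: ERROR — unterminated string

Answer: 17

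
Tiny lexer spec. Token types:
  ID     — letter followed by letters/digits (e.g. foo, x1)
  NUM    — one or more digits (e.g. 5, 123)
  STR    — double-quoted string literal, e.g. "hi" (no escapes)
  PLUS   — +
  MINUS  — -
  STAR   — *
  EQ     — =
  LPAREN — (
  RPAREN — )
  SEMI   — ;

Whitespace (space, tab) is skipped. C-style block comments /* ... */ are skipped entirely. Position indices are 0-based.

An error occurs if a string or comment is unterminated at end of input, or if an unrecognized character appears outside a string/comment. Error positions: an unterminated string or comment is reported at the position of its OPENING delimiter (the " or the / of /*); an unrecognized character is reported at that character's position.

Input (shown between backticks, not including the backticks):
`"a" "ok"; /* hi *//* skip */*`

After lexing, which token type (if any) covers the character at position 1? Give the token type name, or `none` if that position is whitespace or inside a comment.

Answer: STR

Derivation:
pos=0: enter STRING mode
pos=0: emit STR "a" (now at pos=3)
pos=4: enter STRING mode
pos=4: emit STR "ok" (now at pos=8)
pos=8: emit SEMI ';'
pos=10: enter COMMENT mode (saw '/*')
exit COMMENT mode (now at pos=18)
pos=18: enter COMMENT mode (saw '/*')
exit COMMENT mode (now at pos=28)
pos=28: emit STAR '*'
DONE. 4 tokens: [STR, STR, SEMI, STAR]
Position 1: char is 'a' -> STR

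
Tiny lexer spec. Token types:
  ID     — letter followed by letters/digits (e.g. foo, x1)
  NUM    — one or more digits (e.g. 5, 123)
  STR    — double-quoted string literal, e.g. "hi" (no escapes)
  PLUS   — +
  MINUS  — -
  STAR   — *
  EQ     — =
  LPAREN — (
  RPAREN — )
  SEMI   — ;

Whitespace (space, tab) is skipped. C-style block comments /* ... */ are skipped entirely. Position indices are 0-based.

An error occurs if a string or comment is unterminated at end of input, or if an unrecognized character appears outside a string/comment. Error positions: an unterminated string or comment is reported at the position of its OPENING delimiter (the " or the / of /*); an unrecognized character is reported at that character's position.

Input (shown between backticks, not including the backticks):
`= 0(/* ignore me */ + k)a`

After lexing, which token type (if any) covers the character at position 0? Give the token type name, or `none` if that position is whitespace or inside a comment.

Answer: EQ

Derivation:
pos=0: emit EQ '='
pos=2: emit NUM '0' (now at pos=3)
pos=3: emit LPAREN '('
pos=4: enter COMMENT mode (saw '/*')
exit COMMENT mode (now at pos=19)
pos=20: emit PLUS '+'
pos=22: emit ID 'k' (now at pos=23)
pos=23: emit RPAREN ')'
pos=24: emit ID 'a' (now at pos=25)
DONE. 7 tokens: [EQ, NUM, LPAREN, PLUS, ID, RPAREN, ID]
Position 0: char is '=' -> EQ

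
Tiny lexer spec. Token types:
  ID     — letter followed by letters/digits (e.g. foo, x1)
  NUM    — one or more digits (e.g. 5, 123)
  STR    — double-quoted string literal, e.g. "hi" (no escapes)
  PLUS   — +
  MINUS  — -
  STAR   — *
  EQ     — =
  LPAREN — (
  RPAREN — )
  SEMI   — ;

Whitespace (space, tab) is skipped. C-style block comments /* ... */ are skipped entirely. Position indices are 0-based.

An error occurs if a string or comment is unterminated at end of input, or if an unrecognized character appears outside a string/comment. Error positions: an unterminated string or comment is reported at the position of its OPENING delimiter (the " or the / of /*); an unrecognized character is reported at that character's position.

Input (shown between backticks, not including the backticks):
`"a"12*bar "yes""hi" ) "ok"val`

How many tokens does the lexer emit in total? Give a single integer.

pos=0: enter STRING mode
pos=0: emit STR "a" (now at pos=3)
pos=3: emit NUM '12' (now at pos=5)
pos=5: emit STAR '*'
pos=6: emit ID 'bar' (now at pos=9)
pos=10: enter STRING mode
pos=10: emit STR "yes" (now at pos=15)
pos=15: enter STRING mode
pos=15: emit STR "hi" (now at pos=19)
pos=20: emit RPAREN ')'
pos=22: enter STRING mode
pos=22: emit STR "ok" (now at pos=26)
pos=26: emit ID 'val' (now at pos=29)
DONE. 9 tokens: [STR, NUM, STAR, ID, STR, STR, RPAREN, STR, ID]

Answer: 9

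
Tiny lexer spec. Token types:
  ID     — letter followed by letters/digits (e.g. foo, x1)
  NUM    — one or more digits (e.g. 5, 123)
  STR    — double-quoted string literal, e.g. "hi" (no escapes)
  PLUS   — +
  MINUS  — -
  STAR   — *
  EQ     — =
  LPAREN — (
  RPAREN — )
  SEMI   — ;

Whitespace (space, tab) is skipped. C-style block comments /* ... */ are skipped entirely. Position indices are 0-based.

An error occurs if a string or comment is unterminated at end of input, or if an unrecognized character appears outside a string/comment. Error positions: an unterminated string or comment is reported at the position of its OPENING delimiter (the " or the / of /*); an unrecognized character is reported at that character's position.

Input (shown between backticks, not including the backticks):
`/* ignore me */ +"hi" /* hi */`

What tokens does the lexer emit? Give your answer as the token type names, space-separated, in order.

Answer: PLUS STR

Derivation:
pos=0: enter COMMENT mode (saw '/*')
exit COMMENT mode (now at pos=15)
pos=16: emit PLUS '+'
pos=17: enter STRING mode
pos=17: emit STR "hi" (now at pos=21)
pos=22: enter COMMENT mode (saw '/*')
exit COMMENT mode (now at pos=30)
DONE. 2 tokens: [PLUS, STR]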